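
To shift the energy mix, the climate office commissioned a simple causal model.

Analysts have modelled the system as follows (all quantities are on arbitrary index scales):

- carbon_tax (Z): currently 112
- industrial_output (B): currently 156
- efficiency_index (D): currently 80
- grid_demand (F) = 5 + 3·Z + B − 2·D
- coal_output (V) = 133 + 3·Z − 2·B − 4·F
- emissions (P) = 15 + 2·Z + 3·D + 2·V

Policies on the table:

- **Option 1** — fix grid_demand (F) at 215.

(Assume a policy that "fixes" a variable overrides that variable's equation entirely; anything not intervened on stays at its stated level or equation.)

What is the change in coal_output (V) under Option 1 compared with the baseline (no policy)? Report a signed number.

488

Baseline:
  Z = 112
  B = 156
  D = 80
  F = 5 + 3·112 + 156 − 2·80 = 337
  V = 133 + 3·112 − 2·156 − 4·337 = -1191
Option 1 (F := 215):
  Z = 112
  B = 156
  D = 80
  F = 215
  V = 133 + 3·112 − 2·156 − 4·215 = -703
Change in V: -703 − (-1191) = 488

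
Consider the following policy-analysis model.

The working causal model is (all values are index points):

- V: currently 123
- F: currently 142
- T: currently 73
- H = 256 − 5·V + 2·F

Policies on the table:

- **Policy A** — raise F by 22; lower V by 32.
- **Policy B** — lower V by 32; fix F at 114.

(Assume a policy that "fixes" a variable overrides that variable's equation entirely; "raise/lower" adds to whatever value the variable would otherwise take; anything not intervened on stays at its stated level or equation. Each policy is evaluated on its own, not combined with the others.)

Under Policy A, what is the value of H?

129

Policy A (F + 22, V − 32):
  V = 123 − 32 = 91
  F = 142 + 22 = 164
  H = 256 − 5·91 + 2·164 = 129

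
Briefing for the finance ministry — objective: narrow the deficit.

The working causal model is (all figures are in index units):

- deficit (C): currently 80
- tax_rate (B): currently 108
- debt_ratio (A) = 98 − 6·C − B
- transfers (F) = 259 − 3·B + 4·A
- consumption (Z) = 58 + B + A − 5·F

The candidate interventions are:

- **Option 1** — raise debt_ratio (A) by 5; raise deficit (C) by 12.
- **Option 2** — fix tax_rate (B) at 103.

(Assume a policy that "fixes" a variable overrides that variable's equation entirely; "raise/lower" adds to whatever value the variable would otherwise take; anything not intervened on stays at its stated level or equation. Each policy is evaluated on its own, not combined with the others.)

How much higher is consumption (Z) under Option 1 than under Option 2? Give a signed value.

1448

Option 1 (A + 5, C + 12):
  C = 80 + 12 = 92
  B = 108
  A = 98 − 6·92 − 108 (+5 from intervention) = -557
  F = 259 − 3·108 + 4·(-557) = -2293
  Z = 58 + 108 + (-557) − 5·(-2293) = 11074
Option 2 (B := 103):
  C = 80
  B = 103
  A = 98 − 6·80 − 103 = -485
  F = 259 − 3·103 + 4·(-485) = -1990
  Z = 58 + 103 + (-485) − 5·(-1990) = 9626
Z: 11074 − 9626 = 1448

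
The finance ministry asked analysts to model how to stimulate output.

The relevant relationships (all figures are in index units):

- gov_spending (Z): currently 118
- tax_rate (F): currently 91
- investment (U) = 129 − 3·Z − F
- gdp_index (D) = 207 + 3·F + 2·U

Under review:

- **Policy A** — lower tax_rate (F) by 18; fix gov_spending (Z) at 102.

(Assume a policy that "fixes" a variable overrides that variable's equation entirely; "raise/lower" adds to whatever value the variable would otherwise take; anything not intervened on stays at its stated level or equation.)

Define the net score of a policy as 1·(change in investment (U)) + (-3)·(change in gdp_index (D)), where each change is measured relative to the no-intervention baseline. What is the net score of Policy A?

Baseline:
  Z = 118
  F = 91
  U = 129 − 3·118 − 91 = -316
  D = 207 + 3·91 + 2·(-316) = -152
Policy A (F − 18, Z := 102):
  Z = 102
  F = 91 − 18 = 73
  U = 129 − 3·102 − 73 = -250
  D = 207 + 3·73 + 2·(-250) = -74
ΔU = -250 − (-316) = 66; ΔD = -74 − (-152) = 78
Score = 1·66 + (-3)·78 = -168

-168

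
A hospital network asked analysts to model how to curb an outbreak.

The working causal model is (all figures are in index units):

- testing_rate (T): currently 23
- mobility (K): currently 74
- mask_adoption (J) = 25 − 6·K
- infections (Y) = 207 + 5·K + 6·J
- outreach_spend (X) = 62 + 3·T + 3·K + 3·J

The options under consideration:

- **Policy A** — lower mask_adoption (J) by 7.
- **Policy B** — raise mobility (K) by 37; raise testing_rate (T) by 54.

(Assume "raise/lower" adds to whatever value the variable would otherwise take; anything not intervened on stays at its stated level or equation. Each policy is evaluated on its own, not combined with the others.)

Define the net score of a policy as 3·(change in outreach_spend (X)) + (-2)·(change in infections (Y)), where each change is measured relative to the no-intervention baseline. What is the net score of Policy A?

21

Baseline:
  T = 23
  K = 74
  J = 25 − 6·74 = -419
  Y = 207 + 5·74 + 6·(-419) = -1937
  X = 62 + 3·23 + 3·74 + 3·(-419) = -904
Policy A (J − 7):
  T = 23
  K = 74
  J = 25 − 6·74 (−7 from intervention) = -426
  Y = 207 + 5·74 + 6·(-426) = -1979
  X = 62 + 3·23 + 3·74 + 3·(-426) = -925
ΔX = -925 − (-904) = -21; ΔY = -1979 − (-1937) = -42
Score = 3·(-21) + (-2)·(-42) = 21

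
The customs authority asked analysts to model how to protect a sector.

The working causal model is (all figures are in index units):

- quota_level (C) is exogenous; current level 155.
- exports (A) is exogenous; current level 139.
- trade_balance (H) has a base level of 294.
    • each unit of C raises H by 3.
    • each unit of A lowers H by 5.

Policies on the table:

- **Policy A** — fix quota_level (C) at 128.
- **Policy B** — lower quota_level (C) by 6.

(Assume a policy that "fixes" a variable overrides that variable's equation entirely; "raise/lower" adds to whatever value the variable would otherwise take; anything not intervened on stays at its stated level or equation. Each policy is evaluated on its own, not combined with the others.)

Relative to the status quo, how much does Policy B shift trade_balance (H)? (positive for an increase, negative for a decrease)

Baseline:
  C = 155
  A = 139
  H = 294 + 3·155 − 5·139 = 64
Policy B (C − 6):
  C = 155 − 6 = 149
  A = 139
  H = 294 + 3·149 − 5·139 = 46
Change in H: 46 − 64 = -18

-18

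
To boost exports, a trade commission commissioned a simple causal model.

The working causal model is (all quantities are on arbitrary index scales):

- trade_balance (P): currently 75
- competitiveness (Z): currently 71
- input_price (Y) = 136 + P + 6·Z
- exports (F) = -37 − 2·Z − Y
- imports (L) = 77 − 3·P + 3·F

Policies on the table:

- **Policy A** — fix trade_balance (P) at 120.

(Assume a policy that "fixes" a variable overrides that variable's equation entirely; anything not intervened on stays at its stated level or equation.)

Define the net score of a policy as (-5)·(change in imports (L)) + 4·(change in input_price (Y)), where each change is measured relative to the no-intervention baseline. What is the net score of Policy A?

Baseline:
  P = 75
  Z = 71
  Y = 136 + 75 + 6·71 = 637
  F = -37 − 2·71 − 637 = -816
  L = 77 − 3·75 + 3·(-816) = -2596
Policy A (P := 120):
  P = 120
  Z = 71
  Y = 136 + 120 + 6·71 = 682
  F = -37 − 2·71 − 682 = -861
  L = 77 − 3·120 + 3·(-861) = -2866
ΔL = -2866 − (-2596) = -270; ΔY = 682 − 637 = 45
Score = (-5)·(-270) + 4·45 = 1530

1530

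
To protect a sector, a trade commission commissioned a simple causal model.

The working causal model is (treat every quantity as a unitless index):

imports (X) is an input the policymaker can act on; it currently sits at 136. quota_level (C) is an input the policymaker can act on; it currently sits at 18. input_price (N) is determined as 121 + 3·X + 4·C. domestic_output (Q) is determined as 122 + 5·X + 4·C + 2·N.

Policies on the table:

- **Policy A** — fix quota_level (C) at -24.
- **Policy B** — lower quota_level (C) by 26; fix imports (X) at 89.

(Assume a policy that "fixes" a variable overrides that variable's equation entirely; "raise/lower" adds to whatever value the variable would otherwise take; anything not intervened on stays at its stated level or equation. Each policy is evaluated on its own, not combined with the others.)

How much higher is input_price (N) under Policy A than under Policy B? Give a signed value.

77

Policy A (C := -24):
  X = 136
  C = -24
  N = 121 + 3·136 + 4·(-24) = 433
Policy B (C − 26, X := 89):
  X = 89
  C = 18 − 26 = -8
  N = 121 + 3·89 + 4·(-8) = 356
N: 433 − 356 = 77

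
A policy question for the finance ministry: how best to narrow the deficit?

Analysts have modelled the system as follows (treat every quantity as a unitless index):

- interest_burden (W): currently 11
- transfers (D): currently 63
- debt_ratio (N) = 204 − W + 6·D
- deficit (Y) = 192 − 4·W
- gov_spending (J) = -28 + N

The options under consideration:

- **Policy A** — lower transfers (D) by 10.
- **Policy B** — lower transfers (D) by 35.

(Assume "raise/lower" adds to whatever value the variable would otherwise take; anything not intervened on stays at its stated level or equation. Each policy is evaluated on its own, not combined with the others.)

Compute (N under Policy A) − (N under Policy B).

150

Policy A (D − 10):
  W = 11
  D = 63 − 10 = 53
  N = 204 − 11 + 6·53 = 511
Policy B (D − 35):
  W = 11
  D = 63 − 35 = 28
  N = 204 − 11 + 6·28 = 361
N: 511 − 361 = 150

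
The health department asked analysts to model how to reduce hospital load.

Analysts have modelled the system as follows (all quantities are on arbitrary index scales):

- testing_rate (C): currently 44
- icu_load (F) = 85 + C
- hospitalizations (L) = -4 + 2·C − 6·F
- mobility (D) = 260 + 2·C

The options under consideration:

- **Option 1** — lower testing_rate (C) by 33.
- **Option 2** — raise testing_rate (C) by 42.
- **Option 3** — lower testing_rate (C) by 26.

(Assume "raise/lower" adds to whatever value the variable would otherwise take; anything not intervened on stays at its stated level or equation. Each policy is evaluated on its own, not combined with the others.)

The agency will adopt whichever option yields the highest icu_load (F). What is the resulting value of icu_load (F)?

Option 1 (C − 33):
  C = 44 − 33 = 11
  F = 85 + 11 = 96
Option 2 (C + 42):
  C = 44 + 42 = 86
  F = 85 + 86 = 171
Option 3 (C − 26):
  C = 44 − 26 = 18
  F = 85 + 18 = 103
Comparing — Option 1: F=96, Option 2: F=171, Option 3: F=103. Highest is 171 (Option 2).

171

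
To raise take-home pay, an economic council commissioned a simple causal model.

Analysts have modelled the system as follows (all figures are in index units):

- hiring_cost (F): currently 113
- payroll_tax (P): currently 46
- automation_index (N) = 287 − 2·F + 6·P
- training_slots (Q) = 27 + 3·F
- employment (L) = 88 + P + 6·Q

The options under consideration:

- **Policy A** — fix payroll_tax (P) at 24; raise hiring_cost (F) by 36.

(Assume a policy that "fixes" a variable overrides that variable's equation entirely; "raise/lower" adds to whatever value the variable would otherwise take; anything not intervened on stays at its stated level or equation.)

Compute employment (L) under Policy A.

Policy A (P := 24, F + 36):
  F = 113 + 36 = 149
  P = 24
  Q = 27 + 3·149 = 474
  L = 88 + 24 + 6·474 = 2956

2956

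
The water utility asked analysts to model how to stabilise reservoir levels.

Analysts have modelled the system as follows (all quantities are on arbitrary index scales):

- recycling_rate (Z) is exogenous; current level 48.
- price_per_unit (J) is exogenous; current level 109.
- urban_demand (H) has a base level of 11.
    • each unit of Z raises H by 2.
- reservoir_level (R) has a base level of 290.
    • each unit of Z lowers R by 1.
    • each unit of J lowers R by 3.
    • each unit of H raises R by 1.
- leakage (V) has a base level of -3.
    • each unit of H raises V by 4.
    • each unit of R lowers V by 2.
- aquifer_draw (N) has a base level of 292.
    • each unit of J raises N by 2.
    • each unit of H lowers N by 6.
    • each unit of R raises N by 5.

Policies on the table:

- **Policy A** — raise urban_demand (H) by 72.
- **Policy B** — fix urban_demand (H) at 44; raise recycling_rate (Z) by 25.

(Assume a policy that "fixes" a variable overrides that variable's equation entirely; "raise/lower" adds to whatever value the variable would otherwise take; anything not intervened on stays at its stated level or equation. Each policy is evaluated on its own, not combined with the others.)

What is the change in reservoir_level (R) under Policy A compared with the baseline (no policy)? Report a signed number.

72

Baseline:
  Z = 48
  J = 109
  H = 11 + 2·48 = 107
  R = 290 − 48 − 3·109 + 107 = 22
Policy A (H + 72):
  Z = 48
  J = 109
  H = 11 + 2·48 (+72 from intervention) = 179
  R = 290 − 48 − 3·109 + 179 = 94
Change in R: 94 − 22 = 72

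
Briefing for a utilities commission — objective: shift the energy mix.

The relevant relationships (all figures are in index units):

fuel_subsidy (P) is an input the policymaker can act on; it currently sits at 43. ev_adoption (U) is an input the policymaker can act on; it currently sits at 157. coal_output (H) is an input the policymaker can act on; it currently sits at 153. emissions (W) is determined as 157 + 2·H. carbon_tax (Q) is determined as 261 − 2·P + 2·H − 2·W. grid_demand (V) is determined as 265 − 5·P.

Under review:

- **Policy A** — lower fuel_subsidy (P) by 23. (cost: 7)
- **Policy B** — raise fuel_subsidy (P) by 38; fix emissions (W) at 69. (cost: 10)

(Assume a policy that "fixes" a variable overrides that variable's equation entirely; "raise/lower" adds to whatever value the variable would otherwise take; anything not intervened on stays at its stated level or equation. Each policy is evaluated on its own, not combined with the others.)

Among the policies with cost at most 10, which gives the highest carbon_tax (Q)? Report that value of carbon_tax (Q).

Policy A (P − 23):
  P = 43 − 23 = 20
  H = 153
  W = 157 + 2·153 = 463
  Q = 261 − 2·20 + 2·153 − 2·463 = -399
Policy B (P + 38, W := 69):
  P = 43 + 38 = 81
  H = 153
  W = 69
  Q = 261 − 2·81 + 2·153 − 2·69 = 267
Comparing — Policy A: Q=-399, Policy B: Q=267. Highest is 267 (Policy B).

267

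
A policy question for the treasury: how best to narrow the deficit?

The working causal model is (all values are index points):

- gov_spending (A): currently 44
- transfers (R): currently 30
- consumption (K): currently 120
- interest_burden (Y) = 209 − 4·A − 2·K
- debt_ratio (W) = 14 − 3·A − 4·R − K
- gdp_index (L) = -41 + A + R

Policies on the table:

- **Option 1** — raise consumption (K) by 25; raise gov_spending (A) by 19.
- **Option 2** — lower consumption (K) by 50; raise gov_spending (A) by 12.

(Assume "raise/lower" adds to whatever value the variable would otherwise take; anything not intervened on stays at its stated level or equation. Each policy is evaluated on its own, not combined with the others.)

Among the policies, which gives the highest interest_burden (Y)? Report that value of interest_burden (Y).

Option 1 (K + 25, A + 19):
  A = 44 + 19 = 63
  K = 120 + 25 = 145
  Y = 209 − 4·63 − 2·145 = -333
Option 2 (K − 50, A + 12):
  A = 44 + 12 = 56
  K = 120 − 50 = 70
  Y = 209 − 4·56 − 2·70 = -155
Comparing — Option 1: Y=-333, Option 2: Y=-155. Highest is -155 (Option 2).

-155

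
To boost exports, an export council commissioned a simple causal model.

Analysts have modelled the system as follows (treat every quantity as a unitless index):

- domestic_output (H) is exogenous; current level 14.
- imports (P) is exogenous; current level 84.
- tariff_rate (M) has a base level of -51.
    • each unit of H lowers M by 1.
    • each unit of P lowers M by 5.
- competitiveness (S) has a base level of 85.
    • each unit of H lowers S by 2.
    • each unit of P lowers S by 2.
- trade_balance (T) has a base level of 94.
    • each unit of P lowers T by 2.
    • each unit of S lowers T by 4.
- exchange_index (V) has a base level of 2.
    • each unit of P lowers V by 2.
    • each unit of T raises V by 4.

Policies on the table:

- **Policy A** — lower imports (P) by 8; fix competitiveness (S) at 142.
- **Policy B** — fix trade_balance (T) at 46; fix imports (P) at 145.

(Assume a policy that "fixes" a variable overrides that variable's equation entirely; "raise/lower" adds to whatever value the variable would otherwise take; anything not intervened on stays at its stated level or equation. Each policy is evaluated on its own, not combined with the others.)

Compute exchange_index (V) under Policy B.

-104

Policy B (T := 46, P := 145):
  H = 14
  P = 145
  S = 85 − 2·14 − 2·145 = -233
  T = 46
  V = 2 − 2·145 + 4·46 = -104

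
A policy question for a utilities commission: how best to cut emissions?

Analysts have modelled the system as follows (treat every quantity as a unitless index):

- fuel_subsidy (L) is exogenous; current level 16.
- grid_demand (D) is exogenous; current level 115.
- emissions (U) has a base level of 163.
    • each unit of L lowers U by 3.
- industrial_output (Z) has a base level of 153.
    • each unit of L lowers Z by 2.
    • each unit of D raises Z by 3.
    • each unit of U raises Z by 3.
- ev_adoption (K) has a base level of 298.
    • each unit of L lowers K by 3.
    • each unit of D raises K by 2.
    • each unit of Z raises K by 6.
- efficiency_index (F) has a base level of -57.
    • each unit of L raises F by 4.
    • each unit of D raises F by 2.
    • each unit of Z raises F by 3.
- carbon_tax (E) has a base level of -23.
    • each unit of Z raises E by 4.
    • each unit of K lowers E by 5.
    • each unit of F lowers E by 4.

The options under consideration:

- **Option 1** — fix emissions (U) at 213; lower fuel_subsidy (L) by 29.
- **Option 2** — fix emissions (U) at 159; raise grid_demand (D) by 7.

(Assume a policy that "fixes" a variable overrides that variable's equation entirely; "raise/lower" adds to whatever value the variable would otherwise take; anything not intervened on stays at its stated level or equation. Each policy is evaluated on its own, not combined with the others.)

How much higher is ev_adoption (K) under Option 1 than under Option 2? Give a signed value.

Option 1 (U := 213, L − 29):
  L = 16 − 29 = -13
  D = 115
  U = 213
  Z = 153 − 2·(-13) + 3·115 + 3·213 = 1163
  K = 298 − 3·(-13) + 2·115 + 6·1163 = 7545
Option 2 (U := 159, D + 7):
  L = 16
  D = 115 + 7 = 122
  U = 159
  Z = 153 − 2·16 + 3·122 + 3·159 = 964
  K = 298 − 3·16 + 2·122 + 6·964 = 6278
K: 7545 − 6278 = 1267

1267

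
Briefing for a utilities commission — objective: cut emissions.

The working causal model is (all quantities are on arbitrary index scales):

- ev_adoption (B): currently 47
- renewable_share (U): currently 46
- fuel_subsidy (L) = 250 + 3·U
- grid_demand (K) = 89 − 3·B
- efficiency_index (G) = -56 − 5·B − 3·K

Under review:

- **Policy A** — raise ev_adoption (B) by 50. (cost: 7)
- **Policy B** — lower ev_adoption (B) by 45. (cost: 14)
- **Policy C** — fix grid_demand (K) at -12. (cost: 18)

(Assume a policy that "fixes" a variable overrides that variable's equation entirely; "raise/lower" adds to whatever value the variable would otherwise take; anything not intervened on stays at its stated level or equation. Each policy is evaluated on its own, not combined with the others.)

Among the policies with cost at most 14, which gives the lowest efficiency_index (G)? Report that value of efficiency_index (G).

-315

Policy A (B + 50):
  B = 47 + 50 = 97
  K = 89 − 3·97 = -202
  G = -56 − 5·97 − 3·(-202) = 65
Policy B (B − 45):
  B = 47 − 45 = 2
  K = 89 − 3·2 = 83
  G = -56 − 5·2 − 3·83 = -315
Comparing — Policy A: G=65, Policy B: G=-315. Lowest is -315 (Policy B).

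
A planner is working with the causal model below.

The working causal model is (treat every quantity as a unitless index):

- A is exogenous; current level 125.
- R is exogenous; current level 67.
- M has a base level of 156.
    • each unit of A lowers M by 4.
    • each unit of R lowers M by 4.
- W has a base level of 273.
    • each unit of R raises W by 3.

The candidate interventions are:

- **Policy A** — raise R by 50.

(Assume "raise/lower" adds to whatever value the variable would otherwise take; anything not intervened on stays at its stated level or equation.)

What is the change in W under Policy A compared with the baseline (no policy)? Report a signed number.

150

Baseline:
  R = 67
  W = 273 + 3·67 = 474
Policy A (R + 50):
  R = 67 + 50 = 117
  W = 273 + 3·117 = 624
Change in W: 624 − 474 = 150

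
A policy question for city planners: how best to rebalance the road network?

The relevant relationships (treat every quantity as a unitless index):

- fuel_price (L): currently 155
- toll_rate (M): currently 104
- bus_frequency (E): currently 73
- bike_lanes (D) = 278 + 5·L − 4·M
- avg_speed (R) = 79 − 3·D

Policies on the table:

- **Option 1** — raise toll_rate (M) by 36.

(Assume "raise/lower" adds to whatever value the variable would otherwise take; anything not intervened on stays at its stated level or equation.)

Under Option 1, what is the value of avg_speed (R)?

Option 1 (M + 36):
  L = 155
  M = 104 + 36 = 140
  D = 278 + 5·155 − 4·140 = 493
  R = 79 − 3·493 = -1400

-1400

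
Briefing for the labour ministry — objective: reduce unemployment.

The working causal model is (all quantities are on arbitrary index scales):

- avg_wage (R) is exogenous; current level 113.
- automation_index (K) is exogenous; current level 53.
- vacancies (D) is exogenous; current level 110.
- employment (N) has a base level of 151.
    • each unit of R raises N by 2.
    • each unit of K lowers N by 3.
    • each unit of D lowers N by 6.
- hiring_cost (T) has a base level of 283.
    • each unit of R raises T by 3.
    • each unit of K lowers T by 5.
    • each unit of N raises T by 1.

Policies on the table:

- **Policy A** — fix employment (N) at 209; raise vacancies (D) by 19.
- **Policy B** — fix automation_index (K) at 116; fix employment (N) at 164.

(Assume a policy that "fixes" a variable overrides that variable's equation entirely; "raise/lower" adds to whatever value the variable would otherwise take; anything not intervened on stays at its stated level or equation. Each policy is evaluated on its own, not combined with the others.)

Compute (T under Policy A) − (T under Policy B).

360

Policy A (N := 209, D + 19):
  R = 113
  K = 53
  D = 110 + 19 = 129
  N = 209
  T = 283 + 3·113 − 5·53 + 209 = 566
Policy B (K := 116, N := 164):
  R = 113
  K = 116
  D = 110
  N = 164
  T = 283 + 3·113 − 5·116 + 164 = 206
T: 566 − 206 = 360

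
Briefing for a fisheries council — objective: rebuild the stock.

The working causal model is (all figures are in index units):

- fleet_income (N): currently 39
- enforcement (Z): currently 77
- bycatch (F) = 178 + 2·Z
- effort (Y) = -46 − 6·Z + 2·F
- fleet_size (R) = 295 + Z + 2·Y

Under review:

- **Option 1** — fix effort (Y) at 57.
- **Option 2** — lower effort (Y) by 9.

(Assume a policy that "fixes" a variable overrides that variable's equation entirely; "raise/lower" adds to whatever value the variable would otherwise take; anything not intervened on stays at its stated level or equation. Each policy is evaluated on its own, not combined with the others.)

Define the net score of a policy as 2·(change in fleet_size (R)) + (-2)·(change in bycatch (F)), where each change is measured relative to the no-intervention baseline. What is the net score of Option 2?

-36

Baseline:
  Z = 77
  F = 178 + 2·77 = 332
  Y = -46 − 6·77 + 2·332 = 156
  R = 295 + 77 + 2·156 = 684
Option 2 (Y − 9):
  Z = 77
  F = 178 + 2·77 = 332
  Y = -46 − 6·77 + 2·332 (−9 from intervention) = 147
  R = 295 + 77 + 2·147 = 666
ΔR = 666 − 684 = -18; ΔF = 332 − 332 = 0
Score = 2·(-18) + (-2)·0 = -36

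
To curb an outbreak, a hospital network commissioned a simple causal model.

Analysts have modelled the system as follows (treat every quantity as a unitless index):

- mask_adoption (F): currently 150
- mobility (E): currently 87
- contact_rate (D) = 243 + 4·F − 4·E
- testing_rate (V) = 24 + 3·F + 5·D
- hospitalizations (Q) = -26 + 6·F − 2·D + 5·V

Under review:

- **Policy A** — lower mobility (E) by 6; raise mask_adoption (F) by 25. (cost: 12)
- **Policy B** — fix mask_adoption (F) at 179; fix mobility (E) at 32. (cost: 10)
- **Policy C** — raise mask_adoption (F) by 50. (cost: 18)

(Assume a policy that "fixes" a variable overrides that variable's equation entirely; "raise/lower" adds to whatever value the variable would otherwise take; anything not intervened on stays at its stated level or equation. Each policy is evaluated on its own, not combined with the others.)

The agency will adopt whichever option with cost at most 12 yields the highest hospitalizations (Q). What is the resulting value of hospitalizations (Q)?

Policy A (E − 6, F + 25):
  F = 150 + 25 = 175
  E = 87 − 6 = 81
  D = 243 + 4·175 − 4·81 = 619
  V = 24 + 3·175 + 5·619 = 3644
  Q = -26 + 6·175 − 2·619 + 5·3644 = 18006
Policy B (F := 179, E := 32):
  F = 179
  E = 32
  D = 243 + 4·179 − 4·32 = 831
  V = 24 + 3·179 + 5·831 = 4716
  Q = -26 + 6·179 − 2·831 + 5·4716 = 22966
Comparing — Policy A: Q=18006, Policy B: Q=22966. Highest is 22966 (Policy B).

22966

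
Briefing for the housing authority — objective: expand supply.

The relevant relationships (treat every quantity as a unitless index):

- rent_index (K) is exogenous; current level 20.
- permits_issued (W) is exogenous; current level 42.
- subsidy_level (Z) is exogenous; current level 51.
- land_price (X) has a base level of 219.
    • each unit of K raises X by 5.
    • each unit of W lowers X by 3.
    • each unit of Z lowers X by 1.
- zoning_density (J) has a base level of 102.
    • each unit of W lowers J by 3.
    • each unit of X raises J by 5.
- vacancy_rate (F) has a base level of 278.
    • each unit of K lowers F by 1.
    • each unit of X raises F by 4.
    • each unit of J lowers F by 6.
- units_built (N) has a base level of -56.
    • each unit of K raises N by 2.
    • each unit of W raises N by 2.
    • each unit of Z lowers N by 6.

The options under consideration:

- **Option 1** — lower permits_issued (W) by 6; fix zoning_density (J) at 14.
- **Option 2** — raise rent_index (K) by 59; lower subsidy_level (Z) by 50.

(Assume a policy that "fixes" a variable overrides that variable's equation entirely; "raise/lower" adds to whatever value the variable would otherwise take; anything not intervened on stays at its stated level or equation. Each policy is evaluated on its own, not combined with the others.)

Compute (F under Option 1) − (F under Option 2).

Option 1 (W − 6, J := 14):
  K = 20
  W = 42 − 6 = 36
  Z = 51
  X = 219 + 5·20 − 3·36 − 51 = 160
  J = 14
  F = 278 − 20 + 4·160 − 6·14 = 814
Option 2 (K + 59, Z − 50):
  K = 20 + 59 = 79
  W = 42
  Z = 51 − 50 = 1
  X = 219 + 5·79 − 3·42 − 1 = 487
  J = 102 − 3·42 + 5·487 = 2411
  F = 278 − 79 + 4·487 − 6·2411 = -12319
F: 814 − (-12319) = 13133

13133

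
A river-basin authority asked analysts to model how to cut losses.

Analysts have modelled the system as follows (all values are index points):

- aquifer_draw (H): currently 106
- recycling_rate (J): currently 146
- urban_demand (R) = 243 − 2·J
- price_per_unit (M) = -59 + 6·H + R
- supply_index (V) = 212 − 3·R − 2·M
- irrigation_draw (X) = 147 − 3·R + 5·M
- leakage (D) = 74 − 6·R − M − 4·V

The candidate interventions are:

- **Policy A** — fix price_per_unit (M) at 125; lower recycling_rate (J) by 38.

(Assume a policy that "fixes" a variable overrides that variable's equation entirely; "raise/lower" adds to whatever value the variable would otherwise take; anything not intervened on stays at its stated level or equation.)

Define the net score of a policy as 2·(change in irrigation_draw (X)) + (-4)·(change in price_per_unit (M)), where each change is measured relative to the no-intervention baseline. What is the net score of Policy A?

Baseline:
  H = 106
  J = 146
  R = 243 − 2·146 = -49
  M = -59 + 6·106 + (-49) = 528
  X = 147 − 3·(-49) + 5·528 = 2934
Policy A (M := 125, J − 38):
  H = 106
  J = 146 − 38 = 108
  R = 243 − 2·108 = 27
  M = 125
  X = 147 − 3·27 + 5·125 = 691
ΔX = 691 − 2934 = -2243; ΔM = 125 − 528 = -403
Score = 2·(-2243) + (-4)·(-403) = -2874

-2874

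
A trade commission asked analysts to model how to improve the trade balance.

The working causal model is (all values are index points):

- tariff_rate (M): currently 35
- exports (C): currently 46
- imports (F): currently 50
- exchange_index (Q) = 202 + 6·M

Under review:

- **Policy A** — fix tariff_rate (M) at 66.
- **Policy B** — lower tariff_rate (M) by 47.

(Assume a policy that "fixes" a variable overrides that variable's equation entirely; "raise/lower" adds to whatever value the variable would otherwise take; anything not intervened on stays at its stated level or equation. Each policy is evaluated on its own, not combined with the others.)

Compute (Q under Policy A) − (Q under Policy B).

Policy A (M := 66):
  M = 66
  Q = 202 + 6·66 = 598
Policy B (M − 47):
  M = 35 − 47 = -12
  Q = 202 + 6·(-12) = 130
Q: 598 − 130 = 468

468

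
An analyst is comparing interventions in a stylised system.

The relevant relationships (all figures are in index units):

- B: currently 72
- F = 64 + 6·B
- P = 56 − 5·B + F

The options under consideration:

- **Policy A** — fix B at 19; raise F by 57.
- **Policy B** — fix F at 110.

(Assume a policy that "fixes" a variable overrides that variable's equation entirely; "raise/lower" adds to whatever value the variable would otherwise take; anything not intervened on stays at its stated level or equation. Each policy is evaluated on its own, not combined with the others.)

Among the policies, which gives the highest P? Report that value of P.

196

Policy A (B := 19, F + 57):
  B = 19
  F = 64 + 6·19 (+57 from intervention) = 235
  P = 56 − 5·19 + 235 = 196
Policy B (F := 110):
  B = 72
  F = 110
  P = 56 − 5·72 + 110 = -194
Comparing — Policy A: P=196, Policy B: P=-194. Highest is 196 (Policy A).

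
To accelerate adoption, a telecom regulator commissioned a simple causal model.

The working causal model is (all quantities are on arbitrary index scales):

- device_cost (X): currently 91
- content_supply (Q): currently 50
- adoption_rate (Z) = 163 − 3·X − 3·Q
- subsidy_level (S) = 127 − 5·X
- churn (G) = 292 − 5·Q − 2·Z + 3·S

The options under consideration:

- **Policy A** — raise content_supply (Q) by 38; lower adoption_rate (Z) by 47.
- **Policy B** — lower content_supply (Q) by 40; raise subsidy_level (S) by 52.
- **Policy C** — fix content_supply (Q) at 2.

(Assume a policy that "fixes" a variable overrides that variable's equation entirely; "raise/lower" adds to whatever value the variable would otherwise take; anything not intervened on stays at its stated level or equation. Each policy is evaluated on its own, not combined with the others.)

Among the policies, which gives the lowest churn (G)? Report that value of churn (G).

-470

Policy A (Q + 38, Z − 47):
  X = 91
  Q = 50 + 38 = 88
  Z = 163 − 3·91 − 3·88 (−47 from intervention) = -421
  S = 127 − 5·91 = -328
  G = 292 − 5·88 − 2·(-421) + 3·(-328) = -290
Policy B (Q − 40, S + 52):
  X = 91
  Q = 50 − 40 = 10
  Z = 163 − 3·91 − 3·10 = -140
  S = 127 − 5·91 (+52 from intervention) = -276
  G = 292 − 5·10 − 2·(-140) + 3·(-276) = -306
Policy C (Q := 2):
  X = 91
  Q = 2
  Z = 163 − 3·91 − 3·2 = -116
  S = 127 − 5·91 = -328
  G = 292 − 5·2 − 2·(-116) + 3·(-328) = -470
Comparing — Policy A: G=-290, Policy B: G=-306, Policy C: G=-470. Lowest is -470 (Policy C).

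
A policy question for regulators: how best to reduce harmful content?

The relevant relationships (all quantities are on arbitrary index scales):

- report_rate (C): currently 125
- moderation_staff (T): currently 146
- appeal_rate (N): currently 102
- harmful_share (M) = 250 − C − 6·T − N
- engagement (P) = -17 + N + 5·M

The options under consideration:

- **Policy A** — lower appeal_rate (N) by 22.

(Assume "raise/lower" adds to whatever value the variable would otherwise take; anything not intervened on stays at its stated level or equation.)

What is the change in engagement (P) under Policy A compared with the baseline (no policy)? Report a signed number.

88

Baseline:
  C = 125
  T = 146
  N = 102
  M = 250 − 125 − 6·146 − 102 = -853
  P = -17 + 102 + 5·(-853) = -4180
Policy A (N − 22):
  C = 125
  T = 146
  N = 102 − 22 = 80
  M = 250 − 125 − 6·146 − 80 = -831
  P = -17 + 80 + 5·(-831) = -4092
Change in P: -4092 − (-4180) = 88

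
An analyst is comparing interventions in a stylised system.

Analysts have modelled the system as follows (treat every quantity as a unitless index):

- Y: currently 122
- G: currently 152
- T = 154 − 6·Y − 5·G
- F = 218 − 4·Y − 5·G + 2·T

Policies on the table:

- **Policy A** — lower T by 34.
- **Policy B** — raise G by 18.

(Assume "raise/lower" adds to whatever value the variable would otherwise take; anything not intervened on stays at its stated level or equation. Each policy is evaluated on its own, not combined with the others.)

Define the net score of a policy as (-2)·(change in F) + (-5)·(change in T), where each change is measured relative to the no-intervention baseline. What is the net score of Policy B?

990

Baseline:
  Y = 122
  G = 152
  T = 154 − 6·122 − 5·152 = -1338
  F = 218 − 4·122 − 5·152 + 2·(-1338) = -3706
Policy B (G + 18):
  Y = 122
  G = 152 + 18 = 170
  T = 154 − 6·122 − 5·170 = -1428
  F = 218 − 4·122 − 5·170 + 2·(-1428) = -3976
ΔF = -3976 − (-3706) = -270; ΔT = -1428 − (-1338) = -90
Score = (-2)·(-270) + (-5)·(-90) = 990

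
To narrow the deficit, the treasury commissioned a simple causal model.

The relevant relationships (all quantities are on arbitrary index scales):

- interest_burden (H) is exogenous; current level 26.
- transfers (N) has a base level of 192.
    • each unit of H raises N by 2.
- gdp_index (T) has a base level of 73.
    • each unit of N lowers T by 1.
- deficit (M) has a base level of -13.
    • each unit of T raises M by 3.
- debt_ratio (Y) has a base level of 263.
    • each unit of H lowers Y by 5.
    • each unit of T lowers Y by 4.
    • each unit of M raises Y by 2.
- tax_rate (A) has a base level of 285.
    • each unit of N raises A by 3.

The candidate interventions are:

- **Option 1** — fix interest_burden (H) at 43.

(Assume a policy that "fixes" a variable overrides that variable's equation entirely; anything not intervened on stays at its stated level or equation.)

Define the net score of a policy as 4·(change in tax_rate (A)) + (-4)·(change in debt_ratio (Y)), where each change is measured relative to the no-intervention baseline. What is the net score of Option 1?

1020

Baseline:
  H = 26
  N = 192 + 2·26 = 244
  T = 73 − 244 = -171
  M = -13 + 3·(-171) = -526
  Y = 263 − 5·26 − 4·(-171) + 2·(-526) = -235
  A = 285 + 3·244 = 1017
Option 1 (H := 43):
  H = 43
  N = 192 + 2·43 = 278
  T = 73 − 278 = -205
  M = -13 + 3·(-205) = -628
  Y = 263 − 5·43 − 4·(-205) + 2·(-628) = -388
  A = 285 + 3·278 = 1119
ΔA = 1119 − 1017 = 102; ΔY = -388 − (-235) = -153
Score = 4·102 + (-4)·(-153) = 1020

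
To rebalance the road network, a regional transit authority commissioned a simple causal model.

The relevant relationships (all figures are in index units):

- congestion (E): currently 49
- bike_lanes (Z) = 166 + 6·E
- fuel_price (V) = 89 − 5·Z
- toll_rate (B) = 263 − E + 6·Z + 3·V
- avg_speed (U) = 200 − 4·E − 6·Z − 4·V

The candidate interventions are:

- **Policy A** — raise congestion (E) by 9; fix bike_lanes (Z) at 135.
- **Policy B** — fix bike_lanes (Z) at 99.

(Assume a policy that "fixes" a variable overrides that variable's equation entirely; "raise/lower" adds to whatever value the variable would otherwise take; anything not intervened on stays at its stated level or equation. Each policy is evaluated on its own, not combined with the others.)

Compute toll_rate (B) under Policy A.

Policy A (E + 9, Z := 135):
  E = 49 + 9 = 58
  Z = 135
  V = 89 − 5·135 = -586
  B = 263 − 58 + 6·135 + 3·(-586) = -743

-743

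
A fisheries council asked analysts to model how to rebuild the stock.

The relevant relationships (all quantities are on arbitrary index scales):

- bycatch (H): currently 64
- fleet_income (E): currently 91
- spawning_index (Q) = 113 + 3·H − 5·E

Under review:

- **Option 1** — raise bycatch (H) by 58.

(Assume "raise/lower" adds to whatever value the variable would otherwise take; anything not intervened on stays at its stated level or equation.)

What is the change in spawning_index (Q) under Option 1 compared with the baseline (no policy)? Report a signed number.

174

Baseline:
  H = 64
  E = 91
  Q = 113 + 3·64 − 5·91 = -150
Option 1 (H + 58):
  H = 64 + 58 = 122
  E = 91
  Q = 113 + 3·122 − 5·91 = 24
Change in Q: 24 − (-150) = 174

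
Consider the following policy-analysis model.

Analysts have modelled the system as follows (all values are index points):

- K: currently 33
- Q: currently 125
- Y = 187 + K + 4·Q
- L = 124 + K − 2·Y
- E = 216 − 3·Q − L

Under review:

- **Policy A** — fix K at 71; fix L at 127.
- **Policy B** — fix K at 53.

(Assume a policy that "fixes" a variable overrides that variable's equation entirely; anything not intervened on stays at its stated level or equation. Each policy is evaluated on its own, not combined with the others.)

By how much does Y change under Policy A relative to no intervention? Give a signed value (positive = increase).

Baseline:
  K = 33
  Q = 125
  Y = 187 + 33 + 4·125 = 720
Policy A (K := 71, L := 127):
  K = 71
  Q = 125
  Y = 187 + 71 + 4·125 = 758
Change in Y: 758 − 720 = 38

38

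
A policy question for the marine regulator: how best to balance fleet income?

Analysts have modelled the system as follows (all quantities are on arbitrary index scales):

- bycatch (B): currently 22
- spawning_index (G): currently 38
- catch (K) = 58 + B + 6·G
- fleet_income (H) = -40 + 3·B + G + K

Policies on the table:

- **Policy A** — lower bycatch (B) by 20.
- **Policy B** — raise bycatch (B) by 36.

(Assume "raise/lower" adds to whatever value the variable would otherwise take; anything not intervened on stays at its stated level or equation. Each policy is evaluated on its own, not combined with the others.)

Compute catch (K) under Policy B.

Policy B (B + 36):
  B = 22 + 36 = 58
  G = 38
  K = 58 + 58 + 6·38 = 344

344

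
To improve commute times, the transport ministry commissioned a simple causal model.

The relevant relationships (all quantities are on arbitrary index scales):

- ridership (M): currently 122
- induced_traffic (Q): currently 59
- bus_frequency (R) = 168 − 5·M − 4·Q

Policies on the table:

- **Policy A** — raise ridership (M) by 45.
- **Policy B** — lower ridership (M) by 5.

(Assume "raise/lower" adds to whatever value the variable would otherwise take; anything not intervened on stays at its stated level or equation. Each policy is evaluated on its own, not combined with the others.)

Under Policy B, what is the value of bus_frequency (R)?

Policy B (M − 5):
  M = 122 − 5 = 117
  Q = 59
  R = 168 − 5·117 − 4·59 = -653

-653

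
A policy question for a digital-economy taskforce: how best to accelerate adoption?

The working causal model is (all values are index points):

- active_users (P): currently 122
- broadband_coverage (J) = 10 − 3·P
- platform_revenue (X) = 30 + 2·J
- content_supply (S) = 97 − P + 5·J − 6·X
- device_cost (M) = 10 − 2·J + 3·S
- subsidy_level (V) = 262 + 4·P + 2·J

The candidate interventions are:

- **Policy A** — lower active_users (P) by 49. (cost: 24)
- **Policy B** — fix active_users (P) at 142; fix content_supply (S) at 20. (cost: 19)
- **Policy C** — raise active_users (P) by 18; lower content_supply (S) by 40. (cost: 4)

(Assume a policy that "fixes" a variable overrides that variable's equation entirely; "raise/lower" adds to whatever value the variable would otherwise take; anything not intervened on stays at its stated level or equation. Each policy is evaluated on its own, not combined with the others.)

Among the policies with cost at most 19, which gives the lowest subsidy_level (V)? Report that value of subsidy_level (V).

Policy B (P := 142, S := 20):
  P = 142
  J = 10 − 3·142 = -416
  V = 262 + 4·142 + 2·(-416) = -2
Policy C (P + 18, S − 40):
  P = 122 + 18 = 140
  J = 10 − 3·140 = -410
  V = 262 + 4·140 + 2·(-410) = 2
Comparing — Policy B: V=-2, Policy C: V=2. Lowest is -2 (Policy B).

-2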